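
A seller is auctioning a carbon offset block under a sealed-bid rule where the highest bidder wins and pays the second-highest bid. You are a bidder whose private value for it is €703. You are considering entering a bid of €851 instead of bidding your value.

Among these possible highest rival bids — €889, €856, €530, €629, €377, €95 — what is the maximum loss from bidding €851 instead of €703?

€0

€889: same outcome either way → loss €0.
€856: same outcome either way → loss €0.
€530: same outcome either way → loss €0.
€629: same outcome either way → loss €0.
€377: same outcome either way → loss €0.
€95: same outcome either way → loss €0.
Maximum loss: €0.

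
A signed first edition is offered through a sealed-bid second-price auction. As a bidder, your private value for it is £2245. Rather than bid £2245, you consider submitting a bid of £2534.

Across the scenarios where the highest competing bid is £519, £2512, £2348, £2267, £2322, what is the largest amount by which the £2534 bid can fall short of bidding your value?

£267

£519: same outcome either way → loss £0.
£2512: truthful gives £0, deviation gives −£267 → loss £267.
£2348: truthful gives £0, deviation gives −£103 → loss £103.
£2267: truthful gives £0, deviation gives −£22 → loss £22.
£2322: truthful gives £0, deviation gives −£77 → loss £77.
Maximum loss: £267.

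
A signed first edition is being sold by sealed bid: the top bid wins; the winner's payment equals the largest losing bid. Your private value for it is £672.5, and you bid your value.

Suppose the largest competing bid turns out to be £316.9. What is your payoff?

Your bid £672.5 exceeds the highest competing bid £316.9, so you win.
In a second-price auction the winner pays the second-highest bid, £316.9.
Payoff = value − price = £672.5 − £316.9 = £355.6.

£355.6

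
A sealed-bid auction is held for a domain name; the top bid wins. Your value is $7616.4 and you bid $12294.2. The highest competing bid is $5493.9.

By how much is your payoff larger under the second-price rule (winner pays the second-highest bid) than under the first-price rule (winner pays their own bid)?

$6800.3

You have the highest bid, so you win under either rule.
Second-price: pay $5493.9 → payoff $2122.5.
First-price: pay your own bid $12294.2 → payoff −$4677.8.
Difference = $2122.5 − (−$4677.8) = $6800.3.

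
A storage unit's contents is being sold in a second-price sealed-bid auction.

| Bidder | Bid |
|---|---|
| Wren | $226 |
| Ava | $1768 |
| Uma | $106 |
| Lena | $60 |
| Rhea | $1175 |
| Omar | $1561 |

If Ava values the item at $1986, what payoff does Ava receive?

$425

Highest bid: Ava at $1768, so Ava wins.
Second-highest bid: Omar at $1561 — that is the price the winner pays.
Ava's payoff = value − price = $1986 − $1561 = $425.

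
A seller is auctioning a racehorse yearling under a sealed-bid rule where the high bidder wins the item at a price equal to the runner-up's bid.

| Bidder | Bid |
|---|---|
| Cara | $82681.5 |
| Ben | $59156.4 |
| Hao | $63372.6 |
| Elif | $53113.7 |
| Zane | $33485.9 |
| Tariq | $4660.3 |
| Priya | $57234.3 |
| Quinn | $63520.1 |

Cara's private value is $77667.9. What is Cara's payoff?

Highest bid: Cara at $82681.5, so Cara wins.
Second-highest bid: Quinn at $63520.1 — that is the price the winner pays.
Cara's payoff = value − price = $77667.9 − $63520.1 = $14147.8.

$14147.8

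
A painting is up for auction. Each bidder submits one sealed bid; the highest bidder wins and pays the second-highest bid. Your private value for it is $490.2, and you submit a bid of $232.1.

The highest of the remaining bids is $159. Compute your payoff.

Your bid $232.1 exceeds the highest competing bid $159, so you win.
In a second-price auction the winner pays the second-highest bid, $159.
Payoff = value − price = $490.2 − $159 = $331.2.

$331.2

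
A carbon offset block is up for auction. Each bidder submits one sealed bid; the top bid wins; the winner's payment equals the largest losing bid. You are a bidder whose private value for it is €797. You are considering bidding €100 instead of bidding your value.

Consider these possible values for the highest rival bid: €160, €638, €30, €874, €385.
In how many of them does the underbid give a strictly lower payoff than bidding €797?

3

The deviation hurts exactly when the highest competing bid lies strictly between €100 and €797 — underbidding then forfeits a profitable win.
€160: inside the interval → strictly worse (loss €637).
€638: inside the interval → strictly worse (loss €159).
€30: below both → same outcome either way.
€874: above both → same outcome either way.
€385: inside the interval → strictly worse (loss €412).
Count: 3.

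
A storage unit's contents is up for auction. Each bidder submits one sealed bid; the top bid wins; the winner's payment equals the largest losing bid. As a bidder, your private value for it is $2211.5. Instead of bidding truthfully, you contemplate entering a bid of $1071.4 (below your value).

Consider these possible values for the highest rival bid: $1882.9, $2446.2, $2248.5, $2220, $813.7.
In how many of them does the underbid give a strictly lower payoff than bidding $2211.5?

1

The deviation hurts exactly when the highest competing bid lies strictly between $1071.4 and $2211.5 — underbidding then forfeits a profitable win.
$1882.9: inside the interval → strictly worse (loss $328.6).
$2446.2: above both → same outcome either way.
$2248.5: above both → same outcome either way.
$2220: above both → same outcome either way.
$813.7: below both → same outcome either way.
Count: 1.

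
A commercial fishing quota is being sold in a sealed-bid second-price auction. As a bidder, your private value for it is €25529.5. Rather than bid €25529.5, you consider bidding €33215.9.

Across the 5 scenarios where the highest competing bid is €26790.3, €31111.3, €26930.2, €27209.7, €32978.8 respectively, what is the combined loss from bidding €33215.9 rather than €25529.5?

€17372.8

The deviation costs you only when the competing bid falls strictly between €25529.5 and €33215.9; elsewhere both bids give the same outcome.
€26790.3: truthful payoff €0, deviation payoff −€1260.8 → loss €1260.8.
€31111.3: truthful payoff €0, deviation payoff −€5581.8 → loss €5581.8.
€26930.2: truthful payoff €0, deviation payoff −€1400.7 → loss €1400.7.
€27209.7: truthful payoff €0, deviation payoff −€1680.2 → loss €1680.2.
€32978.8: truthful payoff €0, deviation payoff −€7449.3 → loss €7449.3.
Total loss = €1260.8 + €5581.8 + €1400.7 + €1680.2 + €7449.3 = €17372.8.
In a second-price auction your bid sets only whether you win, not what you pay, so bidding your true value is weakly dominant.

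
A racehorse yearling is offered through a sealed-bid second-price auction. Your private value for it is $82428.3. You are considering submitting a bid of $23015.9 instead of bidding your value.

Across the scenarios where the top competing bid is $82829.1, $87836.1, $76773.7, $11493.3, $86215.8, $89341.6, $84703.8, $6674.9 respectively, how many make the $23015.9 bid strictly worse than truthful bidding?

The deviation hurts exactly when the highest competing bid lies strictly between $23015.9 and $82428.3 — underbidding then forfeits a profitable win.
$82829.1: above both → same outcome either way.
$87836.1: above both → same outcome either way.
$76773.7: inside the interval → strictly worse (loss $5654.6).
$11493.3: below both → same outcome either way.
$86215.8: above both → same outcome either way.
$89341.6: above both → same outcome either way.
$84703.8: above both → same outcome either way.
$6674.9: below both → same outcome either way.
Count: 1.

1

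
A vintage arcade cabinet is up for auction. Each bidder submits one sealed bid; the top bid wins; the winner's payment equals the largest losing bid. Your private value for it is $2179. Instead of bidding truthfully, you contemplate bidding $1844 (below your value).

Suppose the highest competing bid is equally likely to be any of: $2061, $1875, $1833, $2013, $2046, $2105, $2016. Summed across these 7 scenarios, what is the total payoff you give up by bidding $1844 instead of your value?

$958

The deviation costs you only when the competing bid falls strictly between $1844 and $2179; elsewhere both bids give the same outcome.
$2061: truthful payoff $118, deviation payoff $0 → loss $118.
$1875: truthful payoff $304, deviation payoff $0 → loss $304.
$1833: outcomes coincide → loss $0.
$2013: truthful payoff $166, deviation payoff $0 → loss $166.
$2046: truthful payoff $133, deviation payoff $0 → loss $133.
$2105: truthful payoff $74, deviation payoff $0 → loss $74.
$2016: truthful payoff $163, deviation payoff $0 → loss $163.
Total loss = $118 + $304 + $166 + $133 + $74 + $163 = $958.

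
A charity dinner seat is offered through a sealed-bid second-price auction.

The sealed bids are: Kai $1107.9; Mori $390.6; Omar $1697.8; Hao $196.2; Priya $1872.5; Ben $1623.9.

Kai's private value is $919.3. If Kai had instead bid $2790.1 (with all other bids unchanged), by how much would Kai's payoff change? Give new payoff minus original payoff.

The highest bid among the other bidders is $1872.5; Kai's bid doesn't change that.
Original bid $1107.9: Kai is not highest (top rival bid is $1872.5); payoff $0.
Alternative bid $2790.1: Kai is highest, pays the top rival bid $1872.5; payoff $919.3 − $1872.5 = −$953.2.
Change in payoff = −$953.2 − ($0) = −$953.2.

−$953.2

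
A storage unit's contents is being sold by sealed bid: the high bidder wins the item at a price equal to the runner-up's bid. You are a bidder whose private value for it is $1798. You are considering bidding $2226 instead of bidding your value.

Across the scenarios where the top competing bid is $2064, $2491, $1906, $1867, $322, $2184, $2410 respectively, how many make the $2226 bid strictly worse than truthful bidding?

4

The deviation hurts exactly when the highest competing bid lies strictly between $1798 and $2226 — overbidding then wins at a price above your value.
$2064: inside the interval → strictly worse (loss $266).
$2491: above both → same outcome either way.
$1906: inside the interval → strictly worse (loss $108).
$1867: inside the interval → strictly worse (loss $69).
$322: below both → same outcome either way.
$2184: inside the interval → strictly worse (loss $386).
$2410: above both → same outcome either way.
Count: 4.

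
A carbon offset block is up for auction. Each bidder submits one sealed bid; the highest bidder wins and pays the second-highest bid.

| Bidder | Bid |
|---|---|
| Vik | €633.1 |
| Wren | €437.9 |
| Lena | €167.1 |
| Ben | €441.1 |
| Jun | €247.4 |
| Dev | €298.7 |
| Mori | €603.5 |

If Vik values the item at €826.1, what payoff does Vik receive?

Highest bid: Vik at €633.1, so Vik wins.
Second-highest bid: Mori at €603.5 — that is the price the winner pays.
Vik's payoff = value − price = €826.1 − €603.5 = €222.6.

€222.6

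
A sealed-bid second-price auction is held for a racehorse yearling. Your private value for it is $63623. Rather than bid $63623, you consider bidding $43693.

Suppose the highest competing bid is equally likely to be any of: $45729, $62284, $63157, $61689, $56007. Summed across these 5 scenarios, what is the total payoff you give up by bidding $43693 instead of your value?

$29249

The deviation costs you only when the competing bid falls strictly between $43693 and $63623; elsewhere both bids give the same outcome.
$45729: truthful payoff $17894, deviation payoff $0 → loss $17894.
$62284: truthful payoff $1339, deviation payoff $0 → loss $1339.
$63157: truthful payoff $466, deviation payoff $0 → loss $466.
$61689: truthful payoff $1934, deviation payoff $0 → loss $1934.
$56007: truthful payoff $7616, deviation payoff $0 → loss $7616.
Total loss = $17894 + $1339 + $466 + $1934 + $7616 = $29249.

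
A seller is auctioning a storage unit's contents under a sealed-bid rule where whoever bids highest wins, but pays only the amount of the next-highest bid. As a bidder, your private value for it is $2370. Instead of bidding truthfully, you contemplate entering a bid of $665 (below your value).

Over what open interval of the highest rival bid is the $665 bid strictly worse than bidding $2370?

($665, $2370)

If the competing bid is below $665, both bids win at the same price — no difference.
If it is above $2370, both bids lose — no difference.
If it lies strictly between $665 and $2370, bidding your value wins at a price below your value (positive payoff) while bidding $665 loses (payoff 0).
So the deviation strictly hurts on the open interval ($665, $2370).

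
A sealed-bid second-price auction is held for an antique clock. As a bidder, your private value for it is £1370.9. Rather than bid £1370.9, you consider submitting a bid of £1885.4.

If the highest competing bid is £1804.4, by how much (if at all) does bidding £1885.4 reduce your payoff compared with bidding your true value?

£433.5

Bidding your value £1370.9: you lose (since £1370.9 < £1804.4). Payoff £0.
Bidding £1885.4: you win and pay £1804.4. Payoff £1370.9 − £1804.4 = −£433.5.
The competing bid £1804.4 lies between your value and your inflated bid, so overbidding wins an item priced above your value.
Loss from deviating = £0 − (−£433.5) = £433.5.
Because the price is fixed by the runner-up's bid, deviating from your value can only change a good outcome into a bad one — never the reverse.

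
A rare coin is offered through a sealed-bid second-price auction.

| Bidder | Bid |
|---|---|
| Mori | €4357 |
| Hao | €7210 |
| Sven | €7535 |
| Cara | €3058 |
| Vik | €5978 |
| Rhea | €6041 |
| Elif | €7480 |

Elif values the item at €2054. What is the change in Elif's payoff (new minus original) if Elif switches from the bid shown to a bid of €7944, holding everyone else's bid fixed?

The highest bid among the other bidders is €7535; Elif's bid doesn't change that.
Original bid €7480: Elif is not highest (top rival bid is €7535); payoff €0.
Alternative bid €7944: Elif is highest, pays the top rival bid €7535; payoff €2054 − €7535 = −€5481.
Change in payoff = −€5481 − (€0) = −€5481.

−€5481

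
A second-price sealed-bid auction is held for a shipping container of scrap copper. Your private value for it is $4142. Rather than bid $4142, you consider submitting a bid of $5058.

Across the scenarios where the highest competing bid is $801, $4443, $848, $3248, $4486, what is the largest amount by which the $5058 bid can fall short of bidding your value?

$344

$801: same outcome either way → loss $0.
$4443: truthful gives $0, deviation gives −$301 → loss $301.
$848: same outcome either way → loss $0.
$3248: same outcome either way → loss $0.
$4486: truthful gives $0, deviation gives −$344 → loss $344.
Maximum loss: $344.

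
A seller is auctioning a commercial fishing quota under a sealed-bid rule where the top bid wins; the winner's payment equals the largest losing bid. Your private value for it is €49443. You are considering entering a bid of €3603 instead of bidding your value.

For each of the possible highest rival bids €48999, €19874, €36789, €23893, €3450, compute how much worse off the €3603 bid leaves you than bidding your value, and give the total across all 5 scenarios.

€68217

The deviation costs you only when the competing bid falls strictly between €3603 and €49443; elsewhere both bids give the same outcome.
€48999: truthful payoff €444, deviation payoff €0 → loss €444.
€19874: truthful payoff €29569, deviation payoff €0 → loss €29569.
€36789: truthful payoff €12654, deviation payoff €0 → loss €12654.
€23893: truthful payoff €25550, deviation payoff €0 → loss €25550.
€3450: outcomes coincide → loss €0.
Total loss = €444 + €29569 + €12654 + €25550 = €68217.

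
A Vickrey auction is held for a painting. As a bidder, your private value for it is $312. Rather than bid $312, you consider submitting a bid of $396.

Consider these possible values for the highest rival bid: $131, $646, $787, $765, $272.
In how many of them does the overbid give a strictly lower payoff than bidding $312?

The deviation hurts exactly when the highest competing bid lies strictly between $312 and $396 — overbidding then wins at a price above your value.
$131: below both → same outcome either way.
$646: above both → same outcome either way.
$787: above both → same outcome either way.
$765: above both → same outcome either way.
$272: below both → same outcome either way.
Count: 0.

0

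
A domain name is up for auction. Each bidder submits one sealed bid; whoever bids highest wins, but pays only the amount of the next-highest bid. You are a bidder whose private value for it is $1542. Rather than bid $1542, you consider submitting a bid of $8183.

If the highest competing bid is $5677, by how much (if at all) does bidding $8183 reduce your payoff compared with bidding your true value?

Bidding your value $1542: you lose (since $1542 < $5677). Payoff $0.
Bidding $8183: you win and pay $5677. Payoff $1542 − $5677 = −$4135.
The competing bid $5677 lies between your value and your inflated bid, so overbidding wins an item priced above your value.
Loss from deviating = $0 − (−$4135) = $4135.

$4135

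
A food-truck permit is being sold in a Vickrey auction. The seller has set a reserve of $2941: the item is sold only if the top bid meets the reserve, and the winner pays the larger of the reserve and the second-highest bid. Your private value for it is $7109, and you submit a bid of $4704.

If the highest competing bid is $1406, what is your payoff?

$4168

Your bid $4704 is the highest and exceeds the reserve.
Price = max(second-highest bid, reserve) = max($1406, $2941) = $2941.
Payoff = $7109 − $2941 = $4168.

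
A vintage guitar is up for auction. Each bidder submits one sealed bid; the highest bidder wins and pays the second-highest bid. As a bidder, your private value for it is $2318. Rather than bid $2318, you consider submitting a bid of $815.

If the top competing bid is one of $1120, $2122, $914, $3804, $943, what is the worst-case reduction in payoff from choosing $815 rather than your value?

$1404

$1120: truthful gives $1198, deviation gives $0 → loss $1198.
$2122: truthful gives $196, deviation gives $0 → loss $196.
$914: truthful gives $1404, deviation gives $0 → loss $1404.
$3804: same outcome either way → loss $0.
$943: truthful gives $1375, deviation gives $0 → loss $1375.
Maximum loss: $1404.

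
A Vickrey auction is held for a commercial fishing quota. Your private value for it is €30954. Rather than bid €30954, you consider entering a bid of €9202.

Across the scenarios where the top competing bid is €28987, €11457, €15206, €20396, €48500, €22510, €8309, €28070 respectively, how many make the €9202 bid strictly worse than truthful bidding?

The deviation hurts exactly when the highest competing bid lies strictly between €9202 and €30954 — underbidding then forfeits a profitable win.
€28987: inside the interval → strictly worse (loss €1967).
€11457: inside the interval → strictly worse (loss €19497).
€15206: inside the interval → strictly worse (loss €15748).
€20396: inside the interval → strictly worse (loss €10558).
€48500: above both → same outcome either way.
€22510: inside the interval → strictly worse (loss €8444).
€8309: below both → same outcome either way.
€28070: inside the interval → strictly worse (loss €2884).
Count: 6.

6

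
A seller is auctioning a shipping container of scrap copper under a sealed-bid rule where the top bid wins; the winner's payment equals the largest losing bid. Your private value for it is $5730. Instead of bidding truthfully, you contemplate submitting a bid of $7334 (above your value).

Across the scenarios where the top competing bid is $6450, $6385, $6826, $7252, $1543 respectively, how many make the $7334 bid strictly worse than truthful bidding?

The deviation hurts exactly when the highest competing bid lies strictly between $5730 and $7334 — overbidding then wins at a price above your value.
$6450: inside the interval → strictly worse (loss $720).
$6385: inside the interval → strictly worse (loss $655).
$6826: inside the interval → strictly worse (loss $1096).
$7252: inside the interval → strictly worse (loss $1522).
$1543: below both → same outcome either way.
Count: 4.

4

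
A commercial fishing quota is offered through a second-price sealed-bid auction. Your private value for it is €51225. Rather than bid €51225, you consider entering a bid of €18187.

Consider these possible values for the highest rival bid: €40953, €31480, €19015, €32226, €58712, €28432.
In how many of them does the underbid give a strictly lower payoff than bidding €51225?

5

The deviation hurts exactly when the highest competing bid lies strictly between €18187 and €51225 — underbidding then forfeits a profitable win.
€40953: inside the interval → strictly worse (loss €10272).
€31480: inside the interval → strictly worse (loss €19745).
€19015: inside the interval → strictly worse (loss €32210).
€32226: inside the interval → strictly worse (loss €18999).
€58712: above both → same outcome either way.
€28432: inside the interval → strictly worse (loss €22793).
Count: 5.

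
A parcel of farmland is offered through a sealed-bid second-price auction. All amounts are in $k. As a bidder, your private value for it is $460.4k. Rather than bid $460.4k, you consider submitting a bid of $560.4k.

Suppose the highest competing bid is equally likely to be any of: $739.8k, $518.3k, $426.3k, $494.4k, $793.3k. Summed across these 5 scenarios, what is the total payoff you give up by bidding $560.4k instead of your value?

$91.9k

The deviation costs you only when the competing bid falls strictly between $460.4k and $560.4k; elsewhere both bids give the same outcome.
$739.8k: outcomes coincide → loss $0k.
$518.3k: truthful payoff $0k, deviation payoff −$57.9k → loss $57.9k.
$426.3k: outcomes coincide → loss $0k.
$494.4k: truthful payoff $0k, deviation payoff −$34k → loss $34k.
$793.3k: outcomes coincide → loss $0k.
Total loss = $57.9k + $34k = $91.9k.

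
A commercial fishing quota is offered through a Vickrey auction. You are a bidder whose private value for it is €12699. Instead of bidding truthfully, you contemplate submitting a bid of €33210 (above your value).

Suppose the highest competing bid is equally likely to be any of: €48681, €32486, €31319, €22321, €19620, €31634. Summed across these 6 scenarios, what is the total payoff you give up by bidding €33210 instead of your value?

€73885

The deviation costs you only when the competing bid falls strictly between €12699 and €33210; elsewhere both bids give the same outcome.
€48681: outcomes coincide → loss €0.
€32486: truthful payoff €0, deviation payoff −€19787 → loss €19787.
€31319: truthful payoff €0, deviation payoff −€18620 → loss €18620.
€22321: truthful payoff €0, deviation payoff −€9622 → loss €9622.
€19620: truthful payoff €0, deviation payoff −€6921 → loss €6921.
€31634: truthful payoff €0, deviation payoff −€18935 → loss €18935.
Total loss = €19787 + €18620 + €9622 + €6921 + €18935 = €73885.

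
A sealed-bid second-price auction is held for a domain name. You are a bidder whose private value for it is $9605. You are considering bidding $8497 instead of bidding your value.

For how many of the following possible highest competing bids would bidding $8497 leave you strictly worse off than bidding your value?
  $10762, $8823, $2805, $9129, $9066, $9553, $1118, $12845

The deviation hurts exactly when the highest competing bid lies strictly between $8497 and $9605 — underbidding then forfeits a profitable win.
$10762: above both → same outcome either way.
$8823: inside the interval → strictly worse (loss $782).
$2805: below both → same outcome either way.
$9129: inside the interval → strictly worse (loss $476).
$9066: inside the interval → strictly worse (loss $539).
$9553: inside the interval → strictly worse (loss $52).
$1118: below both → same outcome either way.
$12845: above both → same outcome either way.
Count: 4.

4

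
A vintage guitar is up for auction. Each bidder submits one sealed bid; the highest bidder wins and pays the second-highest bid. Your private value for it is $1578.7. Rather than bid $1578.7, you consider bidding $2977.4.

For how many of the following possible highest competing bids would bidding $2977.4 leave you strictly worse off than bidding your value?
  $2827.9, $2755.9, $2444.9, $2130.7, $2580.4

5

The deviation hurts exactly when the highest competing bid lies strictly between $1578.7 and $2977.4 — overbidding then wins at a price above your value.
$2827.9: inside the interval → strictly worse (loss $1249.2).
$2755.9: inside the interval → strictly worse (loss $1177.2).
$2444.9: inside the interval → strictly worse (loss $866.2).
$2130.7: inside the interval → strictly worse (loss $552).
$2580.4: inside the interval → strictly worse (loss $1001.7).
Count: 5.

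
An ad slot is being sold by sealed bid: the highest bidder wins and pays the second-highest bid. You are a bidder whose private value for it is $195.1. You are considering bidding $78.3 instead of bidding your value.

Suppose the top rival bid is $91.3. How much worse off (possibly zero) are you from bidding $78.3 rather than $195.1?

$103.8

Bidding your value $195.1: you win (since $195.1 > $91.3) and pay $91.3. Payoff $103.8.
Bidding $78.3: you lose. Payoff $0.
The competing bid $91.3 lies between your shaded bid and your value, so underbidding forfeits an item you could have won at a profitable price.
Loss from deviating = $103.8 − ($0) = $103.8.
In a second-price auction your bid sets only whether you win, not what you pay, so bidding your true value is weakly dominant.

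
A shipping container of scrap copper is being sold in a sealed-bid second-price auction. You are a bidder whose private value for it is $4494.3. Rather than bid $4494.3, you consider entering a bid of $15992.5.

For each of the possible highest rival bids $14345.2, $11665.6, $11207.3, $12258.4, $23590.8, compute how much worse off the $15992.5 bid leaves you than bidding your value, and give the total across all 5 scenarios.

The deviation costs you only when the competing bid falls strictly between $4494.3 and $15992.5; elsewhere both bids give the same outcome.
$14345.2: truthful payoff $0, deviation payoff −$9850.9 → loss $9850.9.
$11665.6: truthful payoff $0, deviation payoff −$7171.3 → loss $7171.3.
$11207.3: truthful payoff $0, deviation payoff −$6713 → loss $6713.
$12258.4: truthful payoff $0, deviation payoff −$7764.1 → loss $7764.1.
$23590.8: outcomes coincide → loss $0.
Total loss = $9850.9 + $7171.3 + $6713 + $7764.1 = $31499.3.

$31499.3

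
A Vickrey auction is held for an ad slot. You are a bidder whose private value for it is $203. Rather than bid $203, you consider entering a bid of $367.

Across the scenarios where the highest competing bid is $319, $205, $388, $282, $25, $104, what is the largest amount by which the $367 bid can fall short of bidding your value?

$319: truthful gives $0, deviation gives −$116 → loss $116.
$205: truthful gives $0, deviation gives −$2 → loss $2.
$388: same outcome either way → loss $0.
$282: truthful gives $0, deviation gives −$79 → loss $79.
$25: same outcome either way → loss $0.
$104: same outcome either way → loss $0.
Maximum loss: $116.

$116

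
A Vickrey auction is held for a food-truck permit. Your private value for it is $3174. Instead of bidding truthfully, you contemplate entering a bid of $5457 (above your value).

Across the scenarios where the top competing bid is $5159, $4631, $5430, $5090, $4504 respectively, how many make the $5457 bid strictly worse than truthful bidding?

5

The deviation hurts exactly when the highest competing bid lies strictly between $3174 and $5457 — overbidding then wins at a price above your value.
$5159: inside the interval → strictly worse (loss $1985).
$4631: inside the interval → strictly worse (loss $1457).
$5430: inside the interval → strictly worse (loss $2256).
$5090: inside the interval → strictly worse (loss $1916).
$4504: inside the interval → strictly worse (loss $1330).
Count: 5.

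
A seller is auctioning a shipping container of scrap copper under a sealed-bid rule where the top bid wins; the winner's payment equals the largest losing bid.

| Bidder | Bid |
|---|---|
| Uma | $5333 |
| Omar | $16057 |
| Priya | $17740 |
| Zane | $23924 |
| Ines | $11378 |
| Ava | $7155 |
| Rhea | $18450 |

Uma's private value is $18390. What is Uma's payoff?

$0

Highest bid: Zane at $23924, so Zane wins.
Second-highest bid: Rhea at $18450 — that is the price the winner pays.
Uma did not win, so Uma pays nothing and receives nothing: payoff $0.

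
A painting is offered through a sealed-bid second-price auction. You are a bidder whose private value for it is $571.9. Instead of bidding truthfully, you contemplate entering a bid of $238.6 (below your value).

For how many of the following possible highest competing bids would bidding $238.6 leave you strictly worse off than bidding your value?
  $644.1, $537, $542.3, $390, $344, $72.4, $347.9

The deviation hurts exactly when the highest competing bid lies strictly between $238.6 and $571.9 — underbidding then forfeits a profitable win.
$644.1: above both → same outcome either way.
$537: inside the interval → strictly worse (loss $34.9).
$542.3: inside the interval → strictly worse (loss $29.6).
$390: inside the interval → strictly worse (loss $181.9).
$344: inside the interval → strictly worse (loss $227.9).
$72.4: below both → same outcome either way.
$347.9: inside the interval → strictly worse (loss $224).
Count: 5.

5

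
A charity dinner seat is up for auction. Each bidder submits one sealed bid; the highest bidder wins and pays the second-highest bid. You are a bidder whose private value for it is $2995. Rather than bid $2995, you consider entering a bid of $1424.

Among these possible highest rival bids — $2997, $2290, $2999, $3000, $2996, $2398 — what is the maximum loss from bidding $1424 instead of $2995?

$2997: same outcome either way → loss $0.
$2290: truthful gives $705, deviation gives $0 → loss $705.
$2999: same outcome either way → loss $0.
$3000: same outcome either way → loss $0.
$2996: same outcome either way → loss $0.
$2398: truthful gives $597, deviation gives $0 → loss $597.
Maximum loss: $705.

$705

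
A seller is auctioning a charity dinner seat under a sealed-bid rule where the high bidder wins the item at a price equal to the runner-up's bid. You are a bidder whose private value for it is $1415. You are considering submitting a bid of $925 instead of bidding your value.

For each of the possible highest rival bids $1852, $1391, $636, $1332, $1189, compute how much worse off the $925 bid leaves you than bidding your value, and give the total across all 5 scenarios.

$333

The deviation costs you only when the competing bid falls strictly between $925 and $1415; elsewhere both bids give the same outcome.
$1852: outcomes coincide → loss $0.
$1391: truthful payoff $24, deviation payoff $0 → loss $24.
$636: outcomes coincide → loss $0.
$1332: truthful payoff $83, deviation payoff $0 → loss $83.
$1189: truthful payoff $226, deviation payoff $0 → loss $226.
Total loss = $24 + $83 + $226 = $333.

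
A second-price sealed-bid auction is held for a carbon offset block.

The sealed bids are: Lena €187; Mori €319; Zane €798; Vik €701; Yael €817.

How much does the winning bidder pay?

€798

Highest bid: Yael at €817, so Yael wins.
Second-highest bid: Zane at €798 — that is the price the winner pays.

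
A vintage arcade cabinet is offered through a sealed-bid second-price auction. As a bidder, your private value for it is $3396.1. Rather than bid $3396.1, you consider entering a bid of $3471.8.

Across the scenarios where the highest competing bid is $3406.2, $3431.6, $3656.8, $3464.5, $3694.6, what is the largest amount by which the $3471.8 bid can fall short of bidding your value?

$3406.2: truthful gives $0, deviation gives −$10.1 → loss $10.1.
$3431.6: truthful gives $0, deviation gives −$35.5 → loss $35.5.
$3656.8: same outcome either way → loss $0.
$3464.5: truthful gives $0, deviation gives −$68.4 → loss $68.4.
$3694.6: same outcome either way → loss $0.
Maximum loss: $68.4.

$68.4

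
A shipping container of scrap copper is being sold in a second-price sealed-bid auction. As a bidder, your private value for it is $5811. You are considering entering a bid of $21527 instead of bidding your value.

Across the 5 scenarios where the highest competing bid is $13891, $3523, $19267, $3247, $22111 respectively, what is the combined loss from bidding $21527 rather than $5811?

The deviation costs you only when the competing bid falls strictly between $5811 and $21527; elsewhere both bids give the same outcome.
$13891: truthful payoff $0, deviation payoff −$8080 → loss $8080.
$3523: outcomes coincide → loss $0.
$19267: truthful payoff $0, deviation payoff −$13456 → loss $13456.
$3247: outcomes coincide → loss $0.
$22111: outcomes coincide → loss $0.
Total loss = $8080 + $13456 = $21536.
Truthful bidding weakly dominates here: raising your bid can only win items priced above your value, and lowering it can only forfeit items priced below.

$21536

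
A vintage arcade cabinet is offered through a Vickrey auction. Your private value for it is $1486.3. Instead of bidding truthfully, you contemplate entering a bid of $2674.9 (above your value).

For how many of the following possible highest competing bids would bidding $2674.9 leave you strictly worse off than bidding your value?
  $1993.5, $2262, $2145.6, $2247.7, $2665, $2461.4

The deviation hurts exactly when the highest competing bid lies strictly between $1486.3 and $2674.9 — overbidding then wins at a price above your value.
$1993.5: inside the interval → strictly worse (loss $507.2).
$2262: inside the interval → strictly worse (loss $775.7).
$2145.6: inside the interval → strictly worse (loss $659.3).
$2247.7: inside the interval → strictly worse (loss $761.4).
$2665: inside the interval → strictly worse (loss $1178.7).
$2461.4: inside the interval → strictly worse (loss $975.1).
Count: 6.

6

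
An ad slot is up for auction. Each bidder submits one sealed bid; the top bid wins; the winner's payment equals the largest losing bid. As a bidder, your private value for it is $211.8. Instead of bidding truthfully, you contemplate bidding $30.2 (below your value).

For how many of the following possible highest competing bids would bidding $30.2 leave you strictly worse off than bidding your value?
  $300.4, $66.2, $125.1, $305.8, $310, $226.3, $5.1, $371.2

The deviation hurts exactly when the highest competing bid lies strictly between $30.2 and $211.8 — underbidding then forfeits a profitable win.
$300.4: above both → same outcome either way.
$66.2: inside the interval → strictly worse (loss $145.6).
$125.1: inside the interval → strictly worse (loss $86.7).
$305.8: above both → same outcome either way.
$310: above both → same outcome either way.
$226.3: above both → same outcome either way.
$5.1: below both → same outcome either way.
$371.2: above both → same outcome either way.
Count: 2.

2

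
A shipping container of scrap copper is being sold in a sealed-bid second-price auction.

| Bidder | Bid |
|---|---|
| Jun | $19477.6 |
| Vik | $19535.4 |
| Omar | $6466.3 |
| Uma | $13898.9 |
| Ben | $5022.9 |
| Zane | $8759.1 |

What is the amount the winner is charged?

Highest bid: Vik at $19535.4, so Vik wins.
Second-highest bid: Jun at $19477.6 — that is the price the winner pays.

$19477.6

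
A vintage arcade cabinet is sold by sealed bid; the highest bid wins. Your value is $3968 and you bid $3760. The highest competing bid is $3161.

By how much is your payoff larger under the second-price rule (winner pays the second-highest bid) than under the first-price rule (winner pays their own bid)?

$599

You have the highest bid, so you win under either rule.
Second-price: pay $3161 → payoff $807.
First-price: pay your own bid $3760 → payoff $208.
Difference = $807 − ($208) = $599.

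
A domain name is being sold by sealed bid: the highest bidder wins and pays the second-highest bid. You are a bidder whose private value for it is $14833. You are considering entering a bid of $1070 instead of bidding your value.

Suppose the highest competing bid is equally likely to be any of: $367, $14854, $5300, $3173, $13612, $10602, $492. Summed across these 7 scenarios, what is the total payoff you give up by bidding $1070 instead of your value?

$26645

The deviation costs you only when the competing bid falls strictly between $1070 and $14833; elsewhere both bids give the same outcome.
$367: outcomes coincide → loss $0.
$14854: outcomes coincide → loss $0.
$5300: truthful payoff $9533, deviation payoff $0 → loss $9533.
$3173: truthful payoff $11660, deviation payoff $0 → loss $11660.
$13612: truthful payoff $1221, deviation payoff $0 → loss $1221.
$10602: truthful payoff $4231, deviation payoff $0 → loss $4231.
$492: outcomes coincide → loss $0.
Total loss = $9533 + $11660 + $1221 + $4231 = $26645.
Because the price is fixed by the runner-up's bid, deviating from your value can only change a good outcome into a bad one — never the reverse.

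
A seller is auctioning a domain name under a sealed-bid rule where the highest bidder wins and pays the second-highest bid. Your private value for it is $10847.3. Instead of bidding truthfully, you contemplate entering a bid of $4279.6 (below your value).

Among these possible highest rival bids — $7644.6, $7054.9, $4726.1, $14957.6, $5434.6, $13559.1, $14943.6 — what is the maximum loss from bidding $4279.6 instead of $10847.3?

$7644.6: truthful gives $3202.7, deviation gives $0 → loss $3202.7.
$7054.9: truthful gives $3792.4, deviation gives $0 → loss $3792.4.
$4726.1: truthful gives $6121.2, deviation gives $0 → loss $6121.2.
$14957.6: same outcome either way → loss $0.
$5434.6: truthful gives $5412.7, deviation gives $0 → loss $5412.7.
$13559.1: same outcome either way → loss $0.
$14943.6: same outcome either way → loss $0.
Maximum loss: $6121.2.

$6121.2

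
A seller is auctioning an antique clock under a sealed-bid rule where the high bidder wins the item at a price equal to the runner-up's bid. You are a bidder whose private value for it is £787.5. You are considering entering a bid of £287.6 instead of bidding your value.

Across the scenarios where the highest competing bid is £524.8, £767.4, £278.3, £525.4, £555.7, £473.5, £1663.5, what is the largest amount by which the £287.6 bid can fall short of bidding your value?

£524.8: truthful gives £262.7, deviation gives £0 → loss £262.7.
£767.4: truthful gives £20.1, deviation gives £0 → loss £20.1.
£278.3: same outcome either way → loss £0.
£525.4: truthful gives £262.1, deviation gives £0 → loss £262.1.
£555.7: truthful gives £231.8, deviation gives £0 → loss £231.8.
£473.5: truthful gives £314, deviation gives £0 → loss £314.
£1663.5: same outcome either way → loss £0.
Maximum loss: £314.

£314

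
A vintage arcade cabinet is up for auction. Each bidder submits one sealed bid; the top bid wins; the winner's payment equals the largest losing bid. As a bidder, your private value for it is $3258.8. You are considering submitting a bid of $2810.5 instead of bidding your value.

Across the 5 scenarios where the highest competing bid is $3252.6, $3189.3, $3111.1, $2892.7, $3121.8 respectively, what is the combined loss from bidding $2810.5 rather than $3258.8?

$726.5

The deviation costs you only when the competing bid falls strictly between $2810.5 and $3258.8; elsewhere both bids give the same outcome.
$3252.6: truthful payoff $6.2, deviation payoff $0 → loss $6.2.
$3189.3: truthful payoff $69.5, deviation payoff $0 → loss $69.5.
$3111.1: truthful payoff $147.7, deviation payoff $0 → loss $147.7.
$2892.7: truthful payoff $366.1, deviation payoff $0 → loss $366.1.
$3121.8: truthful payoff $137, deviation payoff $0 → loss $137.
Total loss = $6.2 + $69.5 + $147.7 + $366.1 + $137 = $726.5.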